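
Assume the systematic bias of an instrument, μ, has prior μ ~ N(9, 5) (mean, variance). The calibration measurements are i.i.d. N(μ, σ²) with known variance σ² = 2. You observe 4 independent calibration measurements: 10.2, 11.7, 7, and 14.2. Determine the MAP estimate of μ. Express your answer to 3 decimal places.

n = 4; x̄ = (10.2 + 11.7 + 7 + 14.2)/4 = 43.1/4 = 10.775.
For a Normal prior and Normal likelihood with known variance, the posterior is Normal; its mode equals its mean, the precision-weighted average.
Prior precision 1/σ₀² = 1/5 = 0.2; data precision n/σ² = 4/2 = 2.
μ̂ = (0.2·9 + 2·10.775) / (0.2 + 2) = 23.35/2.2 = 467/44 ≈ 10.614.

μ̂_MAP = 10.614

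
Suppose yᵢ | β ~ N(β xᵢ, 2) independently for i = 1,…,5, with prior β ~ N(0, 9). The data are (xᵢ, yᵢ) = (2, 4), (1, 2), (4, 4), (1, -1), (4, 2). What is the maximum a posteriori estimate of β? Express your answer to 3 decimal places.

β̂_MAP = 0.863

log p(β | y) = −Σ(yᵢ − βxᵢ)²/(2·2) − β²/(2·9) + const.
Setting the derivative to zero: Σxᵢ(yᵢ − βxᵢ)/2 − β/9 = 0, so β = Σxᵢyᵢ / (Σxᵢ² + σ²/τ²).
Σxᵢyᵢ = 2·4 + 1·2 + 4·4 + 1·(-1) + 4·2 = 33; Σxᵢ² = 38; σ²/τ² = 2/9.
β̂_MAP = 33 / (38 + 2/9) = 33/(344/9) = 297/344 ≈ 0.863.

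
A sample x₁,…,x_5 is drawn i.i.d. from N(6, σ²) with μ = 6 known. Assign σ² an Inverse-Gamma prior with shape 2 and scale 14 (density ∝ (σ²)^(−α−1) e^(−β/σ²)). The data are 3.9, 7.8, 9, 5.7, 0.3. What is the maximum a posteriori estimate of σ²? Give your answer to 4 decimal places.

σ̂²_MAP = 7.0209

Sum of squared deviations about the known mean: SS = (3.9−6)² + (7.8−6)² + (9−6)² + (5.7−6)² + (0.3−6)² = 49.23.
The Normal likelihood contributes (σ²)^(−n/2) exp(−SS/(2σ²)), so the posterior is Inverse-Gamma(α + n/2, β + SS/2) = Inverse-Gamma(4.5, 38.615).
The mode of Inverse-Gamma(a, b) is b/(a+1) = 38.615/5.5 ≈ 7.0209.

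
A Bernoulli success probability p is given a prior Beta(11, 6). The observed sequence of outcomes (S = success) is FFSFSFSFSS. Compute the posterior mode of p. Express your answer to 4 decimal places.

Prior: Beta(11, 6).
Data: 5 successes in 10 trials (from the sequence). The binomial likelihood contributes p^5(1−p)^5, so the posterior is Beta(11+5, 6+5) = Beta(16, 11).
For Beta(a, b) with a, b > 1 the mode is (a−1)/(a+b−2) = 15/25 ≈ 0.6000.

p̂_MAP = 0.6000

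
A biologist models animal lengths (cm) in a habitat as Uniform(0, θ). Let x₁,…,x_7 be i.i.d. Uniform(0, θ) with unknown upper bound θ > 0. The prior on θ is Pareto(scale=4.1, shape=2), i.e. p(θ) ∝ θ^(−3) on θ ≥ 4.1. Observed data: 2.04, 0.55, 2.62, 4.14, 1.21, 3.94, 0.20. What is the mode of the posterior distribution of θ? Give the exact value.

θ̂_MAP = 4.14

The Uniform(0, θ) likelihood is θ^(−n) for θ ≥ max(xᵢ), zero otherwise. Here max(xᵢ) = 4.14.
Posterior ∝ θ^(−3) · θ^(−7) = θ^(−10) on θ ≥ max(4.1, 4.14) = 4.14.
This density is strictly decreasing in θ, so the posterior mode lies at the lower boundary of the support.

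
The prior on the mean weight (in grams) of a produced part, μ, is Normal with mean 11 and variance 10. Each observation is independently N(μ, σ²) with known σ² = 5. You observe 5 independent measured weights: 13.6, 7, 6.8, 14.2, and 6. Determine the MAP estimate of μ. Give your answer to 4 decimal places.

μ̂_MAP = 9.6545

n = 5; x̄ = (13.6 + 7 + 6.8 + 14.2 + 6)/5 = 47.6/5 = 9.52.
For a Normal prior and Normal likelihood with known variance, the posterior is Normal; its mode equals its mean, the precision-weighted average.
Prior precision 1/σ₀² = 1/10 = 0.1; data precision n/σ² = 5/5 = 1.
μ̂ = (0.1·11 + 1·9.52) / (0.1 + 1) = 10.62/1.1 = 531/55 ≈ 9.6545.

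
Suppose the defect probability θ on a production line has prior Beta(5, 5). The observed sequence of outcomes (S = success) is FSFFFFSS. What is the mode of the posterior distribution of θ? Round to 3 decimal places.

θ̂_MAP = 0.438

Prior: Beta(5, 5).
Data: 3 successes in 8 trials (from the sequence). The binomial likelihood contributes θ^3(1−θ)^5, so the posterior is Beta(5+3, 5+5) = Beta(8, 10).
For Beta(a, b) with a, b > 1 the mode is (a−1)/(a+b−2) = 7/16 ≈ 0.438.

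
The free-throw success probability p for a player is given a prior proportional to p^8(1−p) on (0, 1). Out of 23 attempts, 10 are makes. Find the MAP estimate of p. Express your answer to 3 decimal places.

The prior density ∝ p^8(1−p)^1 is the kernel of Beta(9, 2).
Data: 10 successes in 23 trials. The binomial likelihood contributes p^10(1−p)^13, so the posterior is Beta(9+10, 2+13) = Beta(19, 15).
For Beta(a, b) with a, b > 1 the mode is (a−1)/(a+b−2) = 18/32 ≈ 0.563.

p̂_MAP = 0.563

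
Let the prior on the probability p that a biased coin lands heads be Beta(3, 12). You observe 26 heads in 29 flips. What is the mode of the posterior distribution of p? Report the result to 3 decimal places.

p̂_MAP = 0.667

Prior: Beta(3, 12).
Data: 26 successes in 29 trials. The binomial likelihood contributes p^26(1−p)^3, so the posterior is Beta(3+26, 12+3) = Beta(29, 15).
For Beta(a, b) with a, b > 1 the mode is (a−1)/(a+b−2) = 28/42 ≈ 0.667.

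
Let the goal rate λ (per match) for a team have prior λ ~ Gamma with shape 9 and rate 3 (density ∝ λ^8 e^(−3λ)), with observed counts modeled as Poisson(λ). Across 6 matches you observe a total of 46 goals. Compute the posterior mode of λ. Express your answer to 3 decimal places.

λ̂_MAP = 6.000

Σxᵢ = 46, n = 6.
Posterior ∝ λ^8e^(−3λ) · λ^46e^(−6λ) = λ^54e^(−9λ), i.e. Gamma(shape=55, rate=9).
The mode of a Gamma(a, b) with a ≥ 1 (shape–rate) is (a−1)/b = 54/9 ≈ 6.000.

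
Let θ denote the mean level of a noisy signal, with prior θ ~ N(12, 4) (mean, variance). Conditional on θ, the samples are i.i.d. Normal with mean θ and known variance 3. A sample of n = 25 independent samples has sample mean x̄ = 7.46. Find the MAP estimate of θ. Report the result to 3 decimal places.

n = 25, x̄ = 7.46.
For a Normal prior and Normal likelihood with known variance, the posterior is Normal; its mode equals its mean, the precision-weighted average.
Prior precision 1/σ₀² = 1/4 = 0.25; data precision n/σ² = 25/3.
θ̂ = (0.25·12 + (25/3)·7.46) / (0.25 + 25/3) = (391/6)/(103/12) = 782/103 ≈ 7.592.

θ̂_MAP = 7.592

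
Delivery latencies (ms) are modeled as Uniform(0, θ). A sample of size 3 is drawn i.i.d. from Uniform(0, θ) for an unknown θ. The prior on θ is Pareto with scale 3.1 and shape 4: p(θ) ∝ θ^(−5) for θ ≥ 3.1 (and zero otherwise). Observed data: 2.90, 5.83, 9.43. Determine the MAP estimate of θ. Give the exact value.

The Uniform(0, θ) likelihood is θ^(−n) for θ ≥ max(xᵢ), zero otherwise. Here max(xᵢ) = 9.43.
Posterior ∝ θ^(−5) · θ^(−3) = θ^(−8) on θ ≥ max(3.1, 9.43) = 9.43.
This density is strictly decreasing in θ, so the posterior mode lies at the lower boundary of the support.

θ̂_MAP = 9.43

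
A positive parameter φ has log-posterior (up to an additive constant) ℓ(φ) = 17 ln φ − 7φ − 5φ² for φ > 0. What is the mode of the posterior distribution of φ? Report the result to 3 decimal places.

ℓ'(φ) = 17/φ − 7 − 10φ. Setting this to zero and multiplying by φ: 10φ² + 7φ − 17 = 0.
φ = (−7 + √(7² + 4·10·17)) / (2·10) = (−7 + √729) / 20 = (−7 + 27)/20 = 1.
ℓ''(φ) = −17/φ² − 10 < 0, confirming a maximum.

φ̂_MAP = 1.000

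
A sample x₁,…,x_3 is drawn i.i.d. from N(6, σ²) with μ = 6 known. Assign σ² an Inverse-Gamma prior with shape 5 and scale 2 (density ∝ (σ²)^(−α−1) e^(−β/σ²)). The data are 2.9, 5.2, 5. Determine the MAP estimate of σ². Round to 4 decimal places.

σ̂²_MAP = 1.0167

Sum of squared deviations about the known mean: SS = (2.9−6)² + (5.2−6)² + (5−6)² = 11.25.
The Normal likelihood contributes (σ²)^(−n/2) exp(−SS/(2σ²)), so the posterior is Inverse-Gamma(α + n/2, β + SS/2) = Inverse-Gamma(6.5, 7.625).
The mode of Inverse-Gamma(a, b) is b/(a+1) = 7.625/7.5 ≈ 1.0167.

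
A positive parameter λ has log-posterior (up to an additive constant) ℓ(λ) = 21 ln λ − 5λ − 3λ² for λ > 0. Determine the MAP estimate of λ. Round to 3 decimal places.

λ̂_MAP = 1.500

ℓ'(λ) = 21/λ − 5 − 6λ. Setting this to zero and multiplying by λ: 6λ² + 5λ − 21 = 0.
λ = (−5 + √(5² + 4·6·21)) / (2·6) = (−5 + √529) / 12 = (−5 + 23)/12 = 3/2.
ℓ''(λ) = −21/λ² − 6 < 0, confirming a maximum.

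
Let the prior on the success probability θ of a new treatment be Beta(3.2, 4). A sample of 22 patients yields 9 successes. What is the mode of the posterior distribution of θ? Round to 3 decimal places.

Prior: Beta(3.2, 4).
Data: 9 successes in 22 trials. The binomial likelihood contributes θ^9(1−θ)^13, so the posterior is Beta(3.2+9, 4+13) = Beta(12.2, 17).
For Beta(a, b) with a, b > 1 the mode is (a−1)/(a+b−2) = 11.2/27.2 ≈ 0.412.

θ̂_MAP = 0.412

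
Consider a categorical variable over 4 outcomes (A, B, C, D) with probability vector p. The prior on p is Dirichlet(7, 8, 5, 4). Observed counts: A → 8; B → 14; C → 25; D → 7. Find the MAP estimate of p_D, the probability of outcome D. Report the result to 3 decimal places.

The posterior is Dirichlet(αᵢ + nᵢ) = Dirichlet(15, 22, 30, 11).
For a Dirichlet(a₁,…,a_K) with all aᵢ > 1, the mode has j-th component (aⱼ − 1)/(Σaᵢ − K).
Here Σaᵢ = 78 and K = 4, so p_D = (11 − 1)/(78 − 4) = 10/74 ≈ 0.135.

MAP estimate of p_D = 0.135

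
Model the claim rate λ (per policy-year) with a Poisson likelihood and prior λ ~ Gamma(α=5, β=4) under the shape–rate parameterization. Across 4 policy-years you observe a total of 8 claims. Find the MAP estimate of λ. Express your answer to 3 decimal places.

Σxᵢ = 8, n = 4.
Posterior ∝ λ^4e^(−4λ) · λ^8e^(−4λ) = λ^12e^(−8λ), i.e. Gamma(shape=13, rate=8).
The mode of a Gamma(a, b) with a ≥ 1 (shape–rate) is (a−1)/b = 12/8 ≈ 1.500.

λ̂_MAP = 1.500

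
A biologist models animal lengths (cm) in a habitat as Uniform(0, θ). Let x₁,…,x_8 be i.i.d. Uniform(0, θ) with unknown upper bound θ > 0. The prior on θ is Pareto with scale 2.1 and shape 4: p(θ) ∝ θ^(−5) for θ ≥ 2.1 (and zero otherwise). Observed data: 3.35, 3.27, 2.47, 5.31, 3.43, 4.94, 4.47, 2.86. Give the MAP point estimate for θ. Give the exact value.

θ̂_MAP = 5.31

The Uniform(0, θ) likelihood is θ^(−n) for θ ≥ max(xᵢ), zero otherwise. Here max(xᵢ) = 5.31.
Posterior ∝ θ^(−5) · θ^(−8) = θ^(−13) on θ ≥ max(2.1, 5.31) = 5.31.
This density is strictly decreasing in θ, so the posterior mode lies at the lower boundary of the support.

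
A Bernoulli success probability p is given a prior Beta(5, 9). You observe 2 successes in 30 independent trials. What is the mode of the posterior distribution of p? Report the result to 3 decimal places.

Prior: Beta(5, 9).
Data: 2 successes in 30 trials. The binomial likelihood contributes p^2(1−p)^28, so the posterior is Beta(5+2, 9+28) = Beta(7, 37).
For Beta(a, b) with a, b > 1 the mode is (a−1)/(a+b−2) = 6/42 ≈ 0.143.

p̂_MAP = 0.143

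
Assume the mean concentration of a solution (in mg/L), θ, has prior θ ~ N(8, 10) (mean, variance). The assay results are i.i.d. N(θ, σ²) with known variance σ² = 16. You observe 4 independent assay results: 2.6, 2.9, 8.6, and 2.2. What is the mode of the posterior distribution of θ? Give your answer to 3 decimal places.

n = 4; x̄ = (2.6 + 2.9 + 8.6 + 2.2)/4 = 16.3/4 = 4.075.
For a Normal prior and Normal likelihood with known variance, the posterior is Normal; its mode equals its mean, the precision-weighted average.
Prior precision 1/σ₀² = 1/10 = 0.1; data precision n/σ² = 4/16 = 0.25.
θ̂ = (0.1·8 + 0.25·4.075) / (0.1 + 0.25) = 1.81875/0.35 = 291/56 ≈ 5.196.

θ̂_MAP = 5.196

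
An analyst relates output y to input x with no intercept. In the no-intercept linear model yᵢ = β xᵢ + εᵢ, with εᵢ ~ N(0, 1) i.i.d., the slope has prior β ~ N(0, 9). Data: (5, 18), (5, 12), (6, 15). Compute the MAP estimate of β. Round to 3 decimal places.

log p(β | y) = −Σ(yᵢ − βxᵢ)²/(2·1) − β²/(2·9) + const.
Setting the derivative to zero: Σxᵢ(yᵢ − βxᵢ)/1 − β/9 = 0, so β = Σxᵢyᵢ / (Σxᵢ² + σ²/τ²).
Σxᵢyᵢ = 5·18 + 5·12 + 6·15 = 240; Σxᵢ² = 86; σ²/τ² = 1/9.
β̂_MAP = 240 / (86 + 1/9) = 240/(775/9) = 432/155 ≈ 2.787.

β̂_MAP = 2.787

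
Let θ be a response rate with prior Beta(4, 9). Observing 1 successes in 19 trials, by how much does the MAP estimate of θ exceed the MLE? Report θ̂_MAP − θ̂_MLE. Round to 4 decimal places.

MAP − MLE = 0.0807

Posterior is Beta(5, 27); MAP = (5−1)/(32−2) = 4/30 ≈ 0.13333.
MLE ignores the prior: θ̂_MLE = k/n = 1/19 ≈ 0.05263.
Difference = 4/30 − 1/19 = 23/285 ≈ 0.0807.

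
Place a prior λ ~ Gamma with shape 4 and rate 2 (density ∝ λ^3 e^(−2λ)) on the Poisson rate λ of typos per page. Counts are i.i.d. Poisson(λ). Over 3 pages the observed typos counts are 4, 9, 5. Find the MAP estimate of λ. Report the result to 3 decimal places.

λ̂_MAP = 4.200

Σxᵢ = 4+9+5 = 18, with n = 3.
Posterior ∝ λ^3e^(−2λ) · λ^18e^(−3λ) = λ^21e^(−5λ), i.e. Gamma(shape=22, rate=5).
The mode of a Gamma(a, b) with a ≥ 1 (shape–rate) is (a−1)/b = 21/5 ≈ 4.200.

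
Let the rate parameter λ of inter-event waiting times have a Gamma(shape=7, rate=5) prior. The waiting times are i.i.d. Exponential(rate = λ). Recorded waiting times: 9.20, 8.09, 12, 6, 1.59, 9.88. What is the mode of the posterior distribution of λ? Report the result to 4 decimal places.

The Exponential(rate=λ) likelihood is ∝ λ^n e^(−λΣtᵢ). Here n = 6 and Σtᵢ = 9.20 + 8.09 + 12 + 6 + 1.59 + 9.88 = 46.76.
Posterior ∝ λ^6e^(−5λ) · λ^6e^(−46.76λ) = λ^12e^(−51.76λ), i.e. Gamma(13, 51.76).
Mode = (a−1)/b = 12/51.76 ≈ 0.2318.

λ̂_MAP = 0.2318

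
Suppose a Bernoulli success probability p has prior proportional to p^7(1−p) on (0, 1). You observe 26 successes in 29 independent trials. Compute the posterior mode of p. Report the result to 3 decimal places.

p̂_MAP = 0.892

The prior density ∝ p^7(1−p)^1 is the kernel of Beta(8, 2).
Data: 26 successes in 29 trials. The binomial likelihood contributes p^26(1−p)^3, so the posterior is Beta(8+26, 2+3) = Beta(34, 5).
For Beta(a, b) with a, b > 1 the mode is (a−1)/(a+b−2) = 33/37 ≈ 0.892.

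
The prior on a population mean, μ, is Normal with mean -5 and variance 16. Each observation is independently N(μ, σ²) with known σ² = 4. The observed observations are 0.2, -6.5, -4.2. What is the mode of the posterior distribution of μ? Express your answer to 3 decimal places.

μ̂_MAP = -3.615

n = 3; x̄ = (0.2 + (-6.5) + (-4.2))/3 = -10.5/3 = -3.5.
For a Normal prior and Normal likelihood with known variance, the posterior is Normal; its mode equals its mean, the precision-weighted average.
Prior precision 1/σ₀² = 1/16 = 0.0625; data precision n/σ² = 3/4 = 0.75.
μ̂ = (0.0625·(-5) + 0.75·(-3.5)) / (0.0625 + 0.75) = (-2.9375)/0.8125 = -47/13 ≈ -3.615.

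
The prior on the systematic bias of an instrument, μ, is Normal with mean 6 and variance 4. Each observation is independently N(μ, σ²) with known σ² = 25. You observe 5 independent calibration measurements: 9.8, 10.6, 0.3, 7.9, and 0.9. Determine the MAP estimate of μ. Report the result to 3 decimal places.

μ̂_MAP = 5.956

n = 5; x̄ = (9.8 + 10.6 + 0.3 + 7.9 + 0.9)/5 = 29.5/5 = 5.9.
For a Normal prior and Normal likelihood with known variance, the posterior is Normal; its mode equals its mean, the precision-weighted average.
Prior precision 1/σ₀² = 1/4 = 0.25; data precision n/σ² = 5/25 = 0.2.
μ̂ = (0.25·6 + 0.2·5.9) / (0.25 + 0.2) = 2.68/0.45 = 268/45 ≈ 5.956.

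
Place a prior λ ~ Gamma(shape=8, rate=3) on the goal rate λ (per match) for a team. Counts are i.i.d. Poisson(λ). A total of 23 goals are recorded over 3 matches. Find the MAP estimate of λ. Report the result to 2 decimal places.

λ̂_MAP = 5.00

Σxᵢ = 23, n = 3.
Posterior ∝ λ^7e^(−3λ) · λ^23e^(−3λ) = λ^30e^(−6λ), i.e. Gamma(shape=31, rate=6).
The mode of a Gamma(a, b) with a ≥ 1 (shape–rate) is (a−1)/b = 30/6 ≈ 5.00.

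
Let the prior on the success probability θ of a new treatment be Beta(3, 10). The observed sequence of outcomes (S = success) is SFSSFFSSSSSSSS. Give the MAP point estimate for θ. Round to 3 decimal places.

θ̂_MAP = 0.520

Prior: Beta(3, 10).
Data: 11 successes in 14 trials (from the sequence). The binomial likelihood contributes θ^11(1−θ)^3, so the posterior is Beta(3+11, 10+3) = Beta(14, 13).
For Beta(a, b) with a, b > 1 the mode is (a−1)/(a+b−2) = 13/25 ≈ 0.520.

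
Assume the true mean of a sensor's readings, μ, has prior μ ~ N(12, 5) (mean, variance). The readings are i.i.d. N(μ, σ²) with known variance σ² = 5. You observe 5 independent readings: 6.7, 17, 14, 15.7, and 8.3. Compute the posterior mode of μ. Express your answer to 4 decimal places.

μ̂_MAP = 12.2833

n = 5; x̄ = (6.7 + 17 + 14 + 15.7 + 8.3)/5 = 61.7/5 = 12.34.
For a Normal prior and Normal likelihood with known variance, the posterior is Normal; its mode equals its mean, the precision-weighted average.
Prior precision 1/σ₀² = 1/5 = 0.2; data precision n/σ² = 5/5 = 1.
μ̂ = (0.2·12 + 1·12.34) / (0.2 + 1) = 14.74/1.2 = 737/60 ≈ 12.2833.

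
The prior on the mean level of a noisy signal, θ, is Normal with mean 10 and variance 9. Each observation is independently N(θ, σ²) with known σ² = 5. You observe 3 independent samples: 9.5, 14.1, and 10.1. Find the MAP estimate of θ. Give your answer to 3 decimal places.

θ̂_MAP = 11.041

n = 3; x̄ = (9.5 + 14.1 + 10.1)/3 = 33.7/3 = 337/30 ≈ 11.2333.
For a Normal prior and Normal likelihood with known variance, the posterior is Normal; its mode equals its mean, the precision-weighted average.
Prior precision 1/σ₀² = 1/9; data precision n/σ² = 3/5 = 0.6.
θ̂ = ((1/9)·10 + 0.6·(337/30)) / (1/9 + 0.6) = (3533/450)/(32/45) = 11.040625 ≈ 11.041.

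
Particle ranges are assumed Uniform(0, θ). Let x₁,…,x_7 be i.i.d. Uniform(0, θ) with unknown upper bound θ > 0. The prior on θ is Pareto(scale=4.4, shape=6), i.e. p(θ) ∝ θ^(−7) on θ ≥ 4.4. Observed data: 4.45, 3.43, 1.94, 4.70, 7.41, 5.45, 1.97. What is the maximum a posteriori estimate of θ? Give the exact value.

The Uniform(0, θ) likelihood is θ^(−n) for θ ≥ max(xᵢ), zero otherwise. Here max(xᵢ) = 7.41.
Posterior ∝ θ^(−7) · θ^(−7) = θ^(−14) on θ ≥ max(4.4, 7.41) = 7.41.
This density is strictly decreasing in θ, so the posterior mode lies at the lower boundary of the support.

θ̂_MAP = 7.41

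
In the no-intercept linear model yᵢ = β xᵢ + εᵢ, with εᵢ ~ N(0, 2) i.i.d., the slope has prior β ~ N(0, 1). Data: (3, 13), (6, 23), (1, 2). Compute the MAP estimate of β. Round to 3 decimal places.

β̂_MAP = 3.729

log p(β | y) = −Σ(yᵢ − βxᵢ)²/(2·2) − β²/(2·1) + const.
Setting the derivative to zero: Σxᵢ(yᵢ − βxᵢ)/2 − β/1 = 0, so β = Σxᵢyᵢ / (Σxᵢ² + σ²/τ²).
Σxᵢyᵢ = 3·13 + 6·23 + 1·2 = 179; Σxᵢ² = 46; σ²/τ² = 2.
β̂_MAP = 179 / (46 + 2) = 179/48 ≈ 3.729.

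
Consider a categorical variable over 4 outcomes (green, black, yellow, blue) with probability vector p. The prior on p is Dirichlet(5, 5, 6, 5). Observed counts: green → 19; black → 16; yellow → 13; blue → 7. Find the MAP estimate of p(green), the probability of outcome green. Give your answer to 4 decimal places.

The posterior is Dirichlet(αᵢ + nᵢ) = Dirichlet(24, 21, 19, 12).
For a Dirichlet(a₁,…,a_K) with all aᵢ > 1, the mode has j-th component (aⱼ − 1)/(Σaᵢ − K).
Here Σaᵢ = 76 and K = 4, so p(green) = (24 − 1)/(76 − 4) = 23/72 ≈ 0.3194.

MAP estimate of p(green) = 0.3194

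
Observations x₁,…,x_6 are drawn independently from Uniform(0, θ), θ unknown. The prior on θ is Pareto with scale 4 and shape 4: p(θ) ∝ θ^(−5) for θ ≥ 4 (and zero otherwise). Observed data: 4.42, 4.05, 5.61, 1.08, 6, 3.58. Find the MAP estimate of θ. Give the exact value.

The Uniform(0, θ) likelihood is θ^(−n) for θ ≥ max(xᵢ), zero otherwise. Here max(xᵢ) = 6.
Posterior ∝ θ^(−5) · θ^(−6) = θ^(−11) on θ ≥ max(4, 6) = 6.
This density is strictly decreasing in θ, so the posterior mode lies at the lower boundary of the support.

θ̂_MAP = 6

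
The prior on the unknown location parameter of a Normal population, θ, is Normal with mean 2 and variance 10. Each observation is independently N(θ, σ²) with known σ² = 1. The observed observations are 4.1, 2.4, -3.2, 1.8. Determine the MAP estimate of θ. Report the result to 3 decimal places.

n = 4; x̄ = (4.1 + 2.4 + (-3.2) + 1.8)/4 = 5.1/4 = 1.275.
For a Normal prior and Normal likelihood with known variance, the posterior is Normal; its mode equals its mean, the precision-weighted average.
Prior precision 1/σ₀² = 1/10 = 0.1; data precision n/σ² = 4/1 = 4.
θ̂ = (0.1·2 + 4·1.275) / (0.1 + 4) = 5.3/4.1 = 53/41 ≈ 1.293.

θ̂_MAP = 1.293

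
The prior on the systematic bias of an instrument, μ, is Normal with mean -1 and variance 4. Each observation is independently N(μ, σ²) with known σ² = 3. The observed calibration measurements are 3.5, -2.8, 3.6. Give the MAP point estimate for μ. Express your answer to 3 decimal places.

n = 3; x̄ = (3.5 + (-2.8) + 3.6)/3 = 4.3/3 = 43/30 ≈ 1.4333.
For a Normal prior and Normal likelihood with known variance, the posterior is Normal; its mode equals its mean, the precision-weighted average.
Prior precision 1/σ₀² = 1/4 = 0.25; data precision n/σ² = 3/3 = 1.
μ̂ = (0.25·(-1) + 1·(43/30)) / (0.25 + 1) = (71/60)/1.25 = 71/75 ≈ 0.947.

μ̂_MAP = 0.947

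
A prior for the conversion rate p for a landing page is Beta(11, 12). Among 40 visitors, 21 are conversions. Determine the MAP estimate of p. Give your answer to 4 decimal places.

p̂_MAP = 0.5082

Prior: Beta(11, 12).
Data: 21 successes in 40 trials. The binomial likelihood contributes p^21(1−p)^19, so the posterior is Beta(11+21, 12+19) = Beta(32, 31).
For Beta(a, b) with a, b > 1 the mode is (a−1)/(a+b−2) = 31/61 ≈ 0.5082.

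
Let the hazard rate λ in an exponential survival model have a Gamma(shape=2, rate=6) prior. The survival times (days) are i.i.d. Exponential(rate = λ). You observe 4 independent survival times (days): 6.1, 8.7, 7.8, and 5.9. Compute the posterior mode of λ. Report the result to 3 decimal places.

The Exponential(rate=λ) likelihood is ∝ λ^n e^(−λΣtᵢ). Here n = 4 and Σtᵢ = 6.1 + 8.7 + 7.8 + 5.9 = 28.5.
Posterior ∝ λe^(−6λ) · λ^4e^(−28.5λ) = λ^5e^(−34.5λ), i.e. Gamma(6, 34.5).
Mode = (a−1)/b = 5/34.5 ≈ 0.145.

λ̂_MAP = 0.145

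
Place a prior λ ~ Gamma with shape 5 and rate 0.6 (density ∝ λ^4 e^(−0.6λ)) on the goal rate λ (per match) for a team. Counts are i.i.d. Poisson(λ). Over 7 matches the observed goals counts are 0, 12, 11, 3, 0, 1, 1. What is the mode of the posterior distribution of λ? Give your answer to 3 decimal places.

Σxᵢ = 0+12+11+3+0+1+1 = 28, with n = 7.
Posterior ∝ λ^4e^(−0.6λ) · λ^28e^(−7λ) = λ^32e^(−7.6λ), i.e. Gamma(shape=33, rate=7.6).
The mode of a Gamma(a, b) with a ≥ 1 (shape–rate) is (a−1)/b = 32/7.6 ≈ 4.211.

λ̂_MAP = 4.211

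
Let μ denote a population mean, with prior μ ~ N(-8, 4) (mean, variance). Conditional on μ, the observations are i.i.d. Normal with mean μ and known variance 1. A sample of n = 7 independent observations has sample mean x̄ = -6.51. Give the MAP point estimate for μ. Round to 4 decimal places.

μ̂_MAP = -6.5614

n = 7, x̄ = -6.51.
For a Normal prior and Normal likelihood with known variance, the posterior is Normal; its mode equals its mean, the precision-weighted average.
Prior precision 1/σ₀² = 1/4 = 0.25; data precision n/σ² = 7/1 = 7.
μ̂ = (0.25·(-8) + 7·(-6.51)) / (0.25 + 7) = (-47.57)/7.25 = -4757/725 ≈ -6.5614.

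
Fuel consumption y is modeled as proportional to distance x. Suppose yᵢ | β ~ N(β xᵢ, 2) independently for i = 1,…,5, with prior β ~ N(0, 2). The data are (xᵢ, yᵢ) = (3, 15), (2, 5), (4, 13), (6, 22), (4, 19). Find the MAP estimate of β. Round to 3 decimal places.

β̂_MAP = 3.841

log p(β | y) = −Σ(yᵢ − βxᵢ)²/(2·2) − β²/(2·2) + const.
Setting the derivative to zero: Σxᵢ(yᵢ − βxᵢ)/2 − β/2 = 0, so β = Σxᵢyᵢ / (Σxᵢ² + σ²/τ²).
Σxᵢyᵢ = 3·15 + 2·5 + 4·13 + 6·22 + 4·19 = 315; Σxᵢ² = 81; σ²/τ² = 1.
β̂_MAP = 315 / (81 + 1) = 315/82 ≈ 3.841.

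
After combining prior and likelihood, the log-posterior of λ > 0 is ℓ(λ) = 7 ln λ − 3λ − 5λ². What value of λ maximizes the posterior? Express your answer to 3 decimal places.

λ̂_MAP = 0.700

ℓ'(λ) = 7/λ − 3 − 10λ. Setting this to zero and multiplying by λ: 10λ² + 3λ − 7 = 0.
λ = (−3 + √(3² + 4·10·7)) / (2·10) = (−3 + √289) / 20 = (−3 + 17)/20 = 7/10.
ℓ''(λ) = −7/λ² − 10 < 0, confirming a maximum.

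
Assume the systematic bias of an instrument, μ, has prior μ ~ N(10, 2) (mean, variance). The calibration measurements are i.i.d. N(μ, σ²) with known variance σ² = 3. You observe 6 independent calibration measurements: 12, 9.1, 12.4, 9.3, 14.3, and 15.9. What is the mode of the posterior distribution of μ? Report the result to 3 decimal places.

μ̂_MAP = 11.733

n = 6; x̄ = (12 + 9.1 + 12.4 + 9.3 + 14.3 + 15.9)/6 = 73/6 = 73/6 ≈ 12.1667.
For a Normal prior and Normal likelihood with known variance, the posterior is Normal; its mode equals its mean, the precision-weighted average.
Prior precision 1/σ₀² = 1/2 = 0.5; data precision n/σ² = 6/3 = 2.
μ̂ = (0.5·10 + 2·(73/6)) / (0.5 + 2) = (88/3)/2.5 = 176/15 ≈ 11.733.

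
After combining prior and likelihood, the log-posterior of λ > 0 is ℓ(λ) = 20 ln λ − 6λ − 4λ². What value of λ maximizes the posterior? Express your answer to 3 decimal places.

λ̂_MAP = 1.250

ℓ'(λ) = 20/λ − 6 − 8λ. Setting this to zero and multiplying by λ: 8λ² + 6λ − 20 = 0.
λ = (−6 + √(6² + 4·8·20)) / (2·8) = (−6 + √676) / 16 = (−6 + 26)/16 = 5/4.
ℓ''(λ) = −20/λ² − 8 < 0, confirming a maximum.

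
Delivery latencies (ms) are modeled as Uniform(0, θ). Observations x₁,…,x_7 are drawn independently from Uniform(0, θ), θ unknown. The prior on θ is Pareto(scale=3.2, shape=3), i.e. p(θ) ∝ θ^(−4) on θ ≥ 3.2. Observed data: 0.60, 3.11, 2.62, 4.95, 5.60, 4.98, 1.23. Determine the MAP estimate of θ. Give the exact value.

θ̂_MAP = 5.60

The Uniform(0, θ) likelihood is θ^(−n) for θ ≥ max(xᵢ), zero otherwise. Here max(xᵢ) = 5.60.
Posterior ∝ θ^(−4) · θ^(−7) = θ^(−11) on θ ≥ max(3.2, 5.60) = 5.60.
This density is strictly decreasing in θ, so the posterior mode lies at the lower boundary of the support.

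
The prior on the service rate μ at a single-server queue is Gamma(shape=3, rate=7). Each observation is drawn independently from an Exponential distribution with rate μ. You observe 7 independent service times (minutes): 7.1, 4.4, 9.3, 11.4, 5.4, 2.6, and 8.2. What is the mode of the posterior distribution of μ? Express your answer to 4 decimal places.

μ̂_MAP = 0.1625

The Exponential(rate=μ) likelihood is ∝ μ^n e^(−μΣtᵢ). Here n = 7 and Σtᵢ = 7.1 + 4.4 + 9.3 + 11.4 + 5.4 + 2.6 + 8.2 = 48.4.
Posterior ∝ μ^2e^(−7μ) · μ^7e^(−48.4μ) = μ^9e^(−55.4μ), i.e. Gamma(10, 55.4).
Mode = (a−1)/b = 9/55.4 ≈ 0.1625.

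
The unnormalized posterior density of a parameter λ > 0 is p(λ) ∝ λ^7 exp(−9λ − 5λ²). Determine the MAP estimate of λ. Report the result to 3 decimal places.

λ̂_MAP = 0.500

ℓ'(λ) = 7/λ − 9 − 10λ. Setting this to zero and multiplying by λ: 10λ² + 9λ − 7 = 0.
λ = (−9 + √(9² + 4·10·7)) / (2·10) = (−9 + √361) / 20 = (−9 + 19)/20 = 1/2.
ℓ''(λ) = −7/λ² − 10 < 0, confirming a maximum.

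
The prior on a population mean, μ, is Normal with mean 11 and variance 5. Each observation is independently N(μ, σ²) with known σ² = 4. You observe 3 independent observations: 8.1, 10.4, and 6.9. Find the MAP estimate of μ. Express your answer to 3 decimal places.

n = 3; x̄ = (8.1 + 10.4 + 6.9)/3 = 25.4/3 = 127/15 ≈ 8.4667.
For a Normal prior and Normal likelihood with known variance, the posterior is Normal; its mode equals its mean, the precision-weighted average.
Prior precision 1/σ₀² = 1/5 = 0.2; data precision n/σ² = 3/4 = 0.75.
μ̂ = (0.2·11 + 0.75·(127/15)) / (0.2 + 0.75) = 8.55/0.95 = 9.000.

μ̂_MAP = 9.000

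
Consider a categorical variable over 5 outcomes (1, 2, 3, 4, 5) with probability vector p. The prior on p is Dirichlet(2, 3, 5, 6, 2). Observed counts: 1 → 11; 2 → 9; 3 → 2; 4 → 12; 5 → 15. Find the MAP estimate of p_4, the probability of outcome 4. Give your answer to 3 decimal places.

The posterior is Dirichlet(αᵢ + nᵢ) = Dirichlet(13, 12, 7, 18, 17).
For a Dirichlet(a₁,…,a_K) with all aᵢ > 1, the mode has j-th component (aⱼ − 1)/(Σaᵢ − K).
Here Σaᵢ = 67 and K = 5, so p_4 = (18 − 1)/(67 − 5) = 17/62 ≈ 0.274.

MAP estimate: 0.274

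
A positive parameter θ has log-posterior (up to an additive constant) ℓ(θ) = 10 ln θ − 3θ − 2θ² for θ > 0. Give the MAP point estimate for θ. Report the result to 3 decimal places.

ℓ'(θ) = 10/θ − 3 − 4θ. Setting this to zero and multiplying by θ: 4θ² + 3θ − 10 = 0.
θ = (−3 + √(3² + 4·4·10)) / (2·4) = (−3 + √169) / 8 = (−3 + 13)/8 = 5/4.
ℓ''(θ) = −10/θ² − 4 < 0, confirming a maximum.

θ̂_MAP = 1.250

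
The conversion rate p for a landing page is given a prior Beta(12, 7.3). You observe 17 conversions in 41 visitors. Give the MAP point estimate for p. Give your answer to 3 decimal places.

p̂_MAP = 0.480

Prior: Beta(12, 7.3).
Data: 17 successes in 41 trials. The binomial likelihood contributes p^17(1−p)^24, so the posterior is Beta(12+17, 7.3+24) = Beta(29, 31.3).
For Beta(a, b) with a, b > 1 the mode is (a−1)/(a+b−2) = 28/58.3 ≈ 0.480.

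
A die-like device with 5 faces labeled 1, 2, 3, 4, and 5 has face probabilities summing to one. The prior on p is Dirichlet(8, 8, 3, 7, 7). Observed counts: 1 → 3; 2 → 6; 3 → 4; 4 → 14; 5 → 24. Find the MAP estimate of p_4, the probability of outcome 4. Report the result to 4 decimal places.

MAP estimate: 0.2532

The posterior is Dirichlet(αᵢ + nᵢ) = Dirichlet(11, 14, 7, 21, 31).
For a Dirichlet(a₁,…,a_K) with all aᵢ > 1, the mode has j-th component (aⱼ − 1)/(Σaᵢ − K).
Here Σaᵢ = 84 and K = 5, so p_4 = (21 − 1)/(84 − 5) = 20/79 ≈ 0.2532.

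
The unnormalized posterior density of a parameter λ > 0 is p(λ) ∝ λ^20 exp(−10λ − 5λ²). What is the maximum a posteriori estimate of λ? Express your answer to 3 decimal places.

λ̂_MAP = 1.000

ℓ'(λ) = 20/λ − 10 − 10λ. Setting this to zero and multiplying by λ: 10λ² + 10λ − 20 = 0.
λ = (−10 + √(10² + 4·10·20)) / (2·10) = (−10 + √900) / 20 = (−10 + 30)/20 = 1.
ℓ''(λ) = −20/λ² − 10 < 0, confirming a maximum.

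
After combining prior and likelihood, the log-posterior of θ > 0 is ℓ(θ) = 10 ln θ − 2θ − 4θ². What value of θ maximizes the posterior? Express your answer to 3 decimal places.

θ̂_MAP = 1.000

ℓ'(θ) = 10/θ − 2 − 8θ. Setting this to zero and multiplying by θ: 8θ² + 2θ − 10 = 0.
θ = (−2 + √(2² + 4·8·10)) / (2·8) = (−2 + √324) / 16 = (−2 + 18)/16 = 1.
ℓ''(θ) = −10/θ² − 8 < 0, confirming a maximum.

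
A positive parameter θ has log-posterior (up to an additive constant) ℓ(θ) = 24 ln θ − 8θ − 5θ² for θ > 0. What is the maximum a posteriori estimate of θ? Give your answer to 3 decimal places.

ℓ'(θ) = 24/θ − 8 − 10θ. Setting this to zero and multiplying by θ: 10θ² + 8θ − 24 = 0.
θ = (−8 + √(8² + 4·10·24)) / (2·10) = (−8 + √1024) / 20 = (−8 + 32)/20 = 6/5.
ℓ''(θ) = −24/θ² − 10 < 0, confirming a maximum.

θ̂_MAP = 1.200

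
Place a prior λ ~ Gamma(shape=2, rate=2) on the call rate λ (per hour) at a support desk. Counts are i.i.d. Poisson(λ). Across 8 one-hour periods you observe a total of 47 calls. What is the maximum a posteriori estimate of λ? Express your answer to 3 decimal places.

Σxᵢ = 47, n = 8.
Posterior ∝ λe^(−2λ) · λ^47e^(−8λ) = λ^48e^(−10λ), i.e. Gamma(shape=49, rate=10).
The mode of a Gamma(a, b) with a ≥ 1 (shape–rate) is (a−1)/b = 48/10 ≈ 4.800.

λ̂_MAP = 4.800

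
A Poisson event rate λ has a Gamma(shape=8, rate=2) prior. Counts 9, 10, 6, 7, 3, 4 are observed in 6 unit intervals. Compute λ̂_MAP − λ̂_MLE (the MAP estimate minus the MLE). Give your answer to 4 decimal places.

MAP − MLE = -0.7500

Σxᵢ = 39. Posterior is Gamma(47, 8); MAP = (47−1)/8 = 46/8 ≈ 5.75000.
MLE = x̄ = 39/6 ≈ 6.50000.
Difference = 46/8 − 39/6 = -3/4 ≈ -0.7500.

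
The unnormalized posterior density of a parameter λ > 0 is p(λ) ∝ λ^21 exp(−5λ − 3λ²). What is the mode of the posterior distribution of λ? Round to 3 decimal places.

ℓ'(λ) = 21/λ − 5 − 6λ. Setting this to zero and multiplying by λ: 6λ² + 5λ − 21 = 0.
λ = (−5 + √(5² + 4·6·21)) / (2·6) = (−5 + √529) / 12 = (−5 + 23)/12 = 3/2.
ℓ''(λ) = −21/λ² − 6 < 0, confirming a maximum.

λ̂_MAP = 1.500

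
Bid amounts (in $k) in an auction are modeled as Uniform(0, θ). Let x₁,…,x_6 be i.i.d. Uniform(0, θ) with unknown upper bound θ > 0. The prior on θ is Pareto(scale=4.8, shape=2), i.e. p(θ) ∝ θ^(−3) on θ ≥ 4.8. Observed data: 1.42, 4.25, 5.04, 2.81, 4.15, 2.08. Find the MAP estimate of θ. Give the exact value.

θ̂_MAP = 5.04

The Uniform(0, θ) likelihood is θ^(−n) for θ ≥ max(xᵢ), zero otherwise. Here max(xᵢ) = 5.04.
Posterior ∝ θ^(−3) · θ^(−6) = θ^(−9) on θ ≥ max(4.8, 5.04) = 5.04.
This density is strictly decreasing in θ, so the posterior mode lies at the lower boundary of the support.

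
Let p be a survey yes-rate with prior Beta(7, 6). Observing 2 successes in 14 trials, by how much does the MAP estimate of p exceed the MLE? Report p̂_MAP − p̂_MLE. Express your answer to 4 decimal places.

MAP − MLE = 0.1771

Posterior is Beta(9, 18); MAP = (9−1)/(27−2) = 8/25 ≈ 0.32000.
MLE ignores the prior: p̂_MLE = k/n = 2/14 ≈ 0.14286.
Difference = 8/25 − 2/14 = 31/175 ≈ 0.1771.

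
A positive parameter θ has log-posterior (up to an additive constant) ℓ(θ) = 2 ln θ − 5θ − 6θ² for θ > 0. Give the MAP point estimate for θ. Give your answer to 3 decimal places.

θ̂_MAP = 0.250

ℓ'(θ) = 2/θ − 5 − 12θ. Setting this to zero and multiplying by θ: 12θ² + 5θ − 2 = 0.
θ = (−5 + √(5² + 4·12·2)) / (2·12) = (−5 + √121) / 24 = (−5 + 11)/24 = 1/4.
ℓ''(θ) = −2/θ² − 12 < 0, confirming a maximum.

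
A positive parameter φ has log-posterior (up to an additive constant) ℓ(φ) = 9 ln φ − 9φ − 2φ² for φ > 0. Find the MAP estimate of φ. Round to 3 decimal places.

ℓ'(φ) = 9/φ − 9 − 4φ. Setting this to zero and multiplying by φ: 4φ² + 9φ − 9 = 0.
φ = (−9 + √(9² + 4·4·9)) / (2·4) = (−9 + √225) / 8 = (−9 + 15)/8 = 3/4.
ℓ''(φ) = −9/φ² − 4 < 0, confirming a maximum.

φ̂_MAP = 0.750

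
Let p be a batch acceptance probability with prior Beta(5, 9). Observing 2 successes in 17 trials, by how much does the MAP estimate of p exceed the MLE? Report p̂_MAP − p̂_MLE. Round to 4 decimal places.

Posterior is Beta(7, 24); MAP = (7−1)/(31−2) = 6/29 ≈ 0.20690.
MLE ignores the prior: p̂_MLE = k/n = 2/17 ≈ 0.11765.
Difference = 6/29 − 2/17 = 44/493 ≈ 0.0892.

MAP − MLE = 0.0892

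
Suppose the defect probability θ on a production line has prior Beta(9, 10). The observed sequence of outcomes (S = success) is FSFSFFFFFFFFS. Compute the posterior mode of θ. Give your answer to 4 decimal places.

Prior: Beta(9, 10).
Data: 3 successes in 13 trials (from the sequence). The binomial likelihood contributes θ^3(1−θ)^10, so the posterior is Beta(9+3, 10+10) = Beta(12, 20).
For Beta(a, b) with a, b > 1 the mode is (a−1)/(a+b−2) = 11/30 ≈ 0.3667.

θ̂_MAP = 0.3667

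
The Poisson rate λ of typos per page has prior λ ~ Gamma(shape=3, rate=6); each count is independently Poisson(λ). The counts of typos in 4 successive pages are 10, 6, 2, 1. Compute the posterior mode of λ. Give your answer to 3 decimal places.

λ̂_MAP = 2.100

Σxᵢ = 10+6+2+1 = 19, with n = 4.
Posterior ∝ λ^2e^(−6λ) · λ^19e^(−4λ) = λ^21e^(−10λ), i.e. Gamma(shape=22, rate=10).
The mode of a Gamma(a, b) with a ≥ 1 (shape–rate) is (a−1)/b = 21/10 ≈ 2.100.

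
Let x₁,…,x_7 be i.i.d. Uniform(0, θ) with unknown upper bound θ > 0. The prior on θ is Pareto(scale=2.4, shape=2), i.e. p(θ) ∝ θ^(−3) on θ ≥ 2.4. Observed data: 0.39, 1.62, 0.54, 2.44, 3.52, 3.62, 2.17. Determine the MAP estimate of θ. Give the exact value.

θ̂_MAP = 3.62

The Uniform(0, θ) likelihood is θ^(−n) for θ ≥ max(xᵢ), zero otherwise. Here max(xᵢ) = 3.62.
Posterior ∝ θ^(−3) · θ^(−7) = θ^(−10) on θ ≥ max(2.4, 3.62) = 3.62.
This density is strictly decreasing in θ, so the posterior mode lies at the lower boundary of the support.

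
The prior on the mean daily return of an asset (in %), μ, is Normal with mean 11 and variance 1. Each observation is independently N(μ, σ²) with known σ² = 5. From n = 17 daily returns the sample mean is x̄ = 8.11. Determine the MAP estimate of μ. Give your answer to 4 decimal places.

n = 17, x̄ = 8.11.
For a Normal prior and Normal likelihood with known variance, the posterior is Normal; its mode equals its mean, the precision-weighted average.
Prior precision 1/σ₀² = 1/1 = 1; data precision n/σ² = 17/5 = 3.4.
μ̂ = (1·11 + 3.4·8.11) / (1 + 3.4) = 38.574/4.4 = 19287/2200 ≈ 8.7668.

μ̂_MAP = 8.7668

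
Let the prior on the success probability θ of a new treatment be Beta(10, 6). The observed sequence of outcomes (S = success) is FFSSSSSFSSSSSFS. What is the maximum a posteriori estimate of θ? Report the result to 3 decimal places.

θ̂_MAP = 0.690

Prior: Beta(10, 6).
Data: 11 successes in 15 trials (from the sequence). The binomial likelihood contributes θ^11(1−θ)^4, so the posterior is Beta(10+11, 6+4) = Beta(21, 10).
For Beta(a, b) with a, b > 1 the mode is (a−1)/(a+b−2) = 20/29 ≈ 0.690.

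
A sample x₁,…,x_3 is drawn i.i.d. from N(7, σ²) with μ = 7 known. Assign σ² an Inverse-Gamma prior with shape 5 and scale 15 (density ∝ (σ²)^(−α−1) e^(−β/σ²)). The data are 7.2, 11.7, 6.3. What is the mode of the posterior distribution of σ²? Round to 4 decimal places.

Sum of squared deviations about the known mean: SS = (7.2−7)² + (11.7−7)² + (6.3−7)² = 22.62.
The Normal likelihood contributes (σ²)^(−n/2) exp(−SS/(2σ²)), so the posterior is Inverse-Gamma(α + n/2, β + SS/2) = Inverse-Gamma(6.5, 26.31).
The mode of Inverse-Gamma(a, b) is b/(a+1) = 26.31/7.5 ≈ 3.5080.

σ̂²_MAP = 3.5080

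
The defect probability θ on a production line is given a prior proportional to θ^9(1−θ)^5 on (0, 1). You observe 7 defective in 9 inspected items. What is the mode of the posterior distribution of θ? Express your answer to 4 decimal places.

θ̂_MAP = 0.6957

The prior density ∝ θ^9(1−θ)^5 is the kernel of Beta(10, 6).
Data: 7 successes in 9 trials. The binomial likelihood contributes θ^7(1−θ)^2, so the posterior is Beta(10+7, 6+2) = Beta(17, 8).
For Beta(a, b) with a, b > 1 the mode is (a−1)/(a+b−2) = 16/23 ≈ 0.6957.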